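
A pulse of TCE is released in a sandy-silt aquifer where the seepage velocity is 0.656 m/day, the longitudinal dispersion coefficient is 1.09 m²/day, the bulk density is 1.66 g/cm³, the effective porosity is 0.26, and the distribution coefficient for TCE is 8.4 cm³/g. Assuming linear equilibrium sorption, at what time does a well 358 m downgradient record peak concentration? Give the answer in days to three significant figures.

Retardation factor R = 1 + ρ_b·K_d/n = 1 + 1.66 × 8.4/0.26 = 54.63.
Sorption retards both mechanisms: v_R = v/R = 0.01201 m/day, D_R = D/R = 0.01995 m²/day.
Peak time from v_R²t² + 2D_R t − x² = 0: t = (√(D_R² + v_R²x²) − D_R)/v_R².
√(D_R² + v_R²x²) = √(0.01995² + 0.01201² × 358²) = 4.300; v_R² = 0.0001442.
t = (4.300 − 0.01995)/0.0001442 = 29700 days.

29700 days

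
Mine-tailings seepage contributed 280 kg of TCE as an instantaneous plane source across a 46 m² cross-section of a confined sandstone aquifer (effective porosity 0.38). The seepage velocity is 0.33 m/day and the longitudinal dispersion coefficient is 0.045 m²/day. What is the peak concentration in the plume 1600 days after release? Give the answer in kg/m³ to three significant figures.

0.533 kg/m³

The peak of an instantaneous 1D plume sits at x = vt; there the Gaussian factor is 1 and C_max = M/(n_e·A·√(4πDt)), where n_e·A is the pore area the mass is dissolved in.
√(4πDt) = √(4π × 0.045 × 1600) = 30.08 m, so C_max = 280/(0.38 × 46 × 30.08) = 0.533 kg/m³.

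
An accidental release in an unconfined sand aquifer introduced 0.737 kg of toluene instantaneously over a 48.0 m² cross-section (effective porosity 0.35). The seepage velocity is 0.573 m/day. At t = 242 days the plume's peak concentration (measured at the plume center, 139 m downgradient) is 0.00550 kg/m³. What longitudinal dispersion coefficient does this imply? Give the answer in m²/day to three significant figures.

At the plume center C_max = M/(n_e·A·√(4πDt)), so D = M²/(4πt·(n_e·A·C_max)²).
n_e·A·C_max = 0.35 × 48.0 × 0.00550 = 0.09240 kg/m.
D = 0.737²/(4π × 242 × 0.09240²) = 0.0209 m²/day.

0.0209 m²/day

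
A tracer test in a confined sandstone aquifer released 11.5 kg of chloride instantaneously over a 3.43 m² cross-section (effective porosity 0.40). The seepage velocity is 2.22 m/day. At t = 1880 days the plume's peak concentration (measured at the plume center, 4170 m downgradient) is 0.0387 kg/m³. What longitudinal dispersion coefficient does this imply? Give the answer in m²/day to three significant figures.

At the plume center C_max = M/(n_e·A·√(4πDt)), so D = M²/(4πt·(n_e·A·C_max)²).
n_e·A·C_max = 0.40 × 3.43 × 0.0387 = 0.05310 kg/m.
D = 11.5²/(4π × 1880 × 0.05310²) = 1.99 m²/day.

1.99 m²/day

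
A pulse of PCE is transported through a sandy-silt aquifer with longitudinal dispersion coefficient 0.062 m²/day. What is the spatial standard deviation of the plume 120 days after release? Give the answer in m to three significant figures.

Dispersive spreading gives a Gaussian with σ² = 2Dt; advection only shifts the center.
σ = √(2 × 0.062 × 120) = 3.86 m.

3.86 m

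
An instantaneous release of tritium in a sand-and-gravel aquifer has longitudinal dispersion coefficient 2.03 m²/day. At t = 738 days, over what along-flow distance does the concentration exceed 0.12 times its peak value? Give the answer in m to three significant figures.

The plume is Gaussian with σ = √(2Dt) = √(2 × 2.03 × 738) = 54.74 m.
C/C_peak = exp(−Δx²/(2σ²)) = 0.12 ⇒ Δx = σ·√(−2 ln 0.12) = 54.74 × 2.059 = 112.7 m.
Width = 2Δx = 225 m.

225 m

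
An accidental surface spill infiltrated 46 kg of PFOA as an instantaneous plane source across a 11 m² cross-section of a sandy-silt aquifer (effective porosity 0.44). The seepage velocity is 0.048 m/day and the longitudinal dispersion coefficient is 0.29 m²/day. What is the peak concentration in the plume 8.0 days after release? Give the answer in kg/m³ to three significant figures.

The peak of an instantaneous 1D plume sits at x = vt; there the Gaussian factor is 1 and C_max = M/(n_e·A·√(4πDt)), where n_e·A is the pore area the mass is dissolved in.
√(4πDt) = √(4π × 0.29 × 8.0) = 5.399 m, so C_max = 46/(0.44 × 11 × 5.399) = 1.76 kg/m³.

1.76 kg/m³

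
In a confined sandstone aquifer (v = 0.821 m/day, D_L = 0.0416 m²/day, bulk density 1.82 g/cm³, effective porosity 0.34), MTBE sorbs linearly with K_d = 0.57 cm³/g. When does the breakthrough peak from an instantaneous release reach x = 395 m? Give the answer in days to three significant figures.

Retardation factor R = 1 + ρ_b·K_d/n = 1 + 1.82 × 0.57/0.34 = 4.051.
Sorption retards both mechanisms: v_R = v/R = 0.2027 m/day, D_R = D/R = 0.01027 m²/day.
Peak time from v_R²t² + 2D_R t − x² = 0: t = (√(D_R² + v_R²x²) − D_R)/v_R².
√(D_R² + v_R²x²) = √(0.01027² + 0.2027² × 395²) = 80.07; v_R² = 0.04109.
t = (80.07 − 0.01027)/0.04109 = 1950 days.

1950 days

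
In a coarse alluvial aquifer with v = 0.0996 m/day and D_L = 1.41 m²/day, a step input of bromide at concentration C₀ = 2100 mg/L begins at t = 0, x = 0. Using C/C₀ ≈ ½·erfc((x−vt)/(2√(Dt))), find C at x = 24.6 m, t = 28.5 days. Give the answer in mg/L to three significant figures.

For a continuous step input, C/C₀ ≈ ½·erfc((x−vt)/(2√(Dt))).
vt = 0.0996 × 28.5 = 2.8386 m and 2√(Dt) = 2√(1.41 × 28.5) = 12.68 m.
Argument (x−vt)/(2√(Dt)) = (24.6 − 2.8386)/12.68 = 1.716; ½·erfc(1.716) = 0.007617.
C = 2100 × 0.007617 = 16.0 mg/L.

16.0 mg/L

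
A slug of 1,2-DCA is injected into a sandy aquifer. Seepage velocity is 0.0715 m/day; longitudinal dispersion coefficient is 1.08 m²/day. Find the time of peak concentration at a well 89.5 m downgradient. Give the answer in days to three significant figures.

For the 1D instantaneous-source solution, setting ∂C/∂t = 0 at fixed x gives v²t² + 2Dt − x² = 0, so t = (√(D² + v²x²) − D)/v².
√(D² + v²x²) = √(1.08² + 0.0715² × 89.5²) = 6.490; v² = 0.00511225.
t = (6.490 − 1.08)/0.00511225 = 1060 days (vs. the pure-advection estimate x/v = 1250 d).

1060 days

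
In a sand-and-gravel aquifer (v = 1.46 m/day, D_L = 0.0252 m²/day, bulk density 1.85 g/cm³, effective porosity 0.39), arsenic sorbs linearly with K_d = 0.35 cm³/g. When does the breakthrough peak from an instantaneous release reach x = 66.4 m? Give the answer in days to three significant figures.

Retardation factor R = 1 + ρ_b·K_d/n = 1 + 1.85 × 0.35/0.39 = 2.660.
Sorption retards both mechanisms: v_R = v/R = 0.5489 m/day, D_R = D/R = 0.009474 m²/day.
Peak time from v_R²t² + 2D_R t − x² = 0: t = (√(D_R² + v_R²x²) − D_R)/v_R².
√(D_R² + v_R²x²) = √(0.009474² + 0.5489² × 66.4²) = 36.45; v_R² = 0.3013.
t = (36.45 − 0.009474)/0.3013 = 121 days.

121 days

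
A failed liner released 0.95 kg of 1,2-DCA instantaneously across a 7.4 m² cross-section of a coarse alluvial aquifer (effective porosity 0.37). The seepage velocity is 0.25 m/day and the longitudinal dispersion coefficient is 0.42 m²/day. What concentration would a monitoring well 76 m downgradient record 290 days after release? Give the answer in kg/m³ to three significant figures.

0.00865 kg/m³

For an instantaneous plane source, C(x,t) = M/(n_e·A·√(4πDt)) · exp(−(x−vt)²/(4Dt)), with n_e·A the pore (flow) area.
Plume center vt = 0.25 × 290 = 72.5 m, so the well at 76 m is 3.5 m downgradient of the peak.
√(4πDt) = 39.12 m, giving peak height M/(n_e·A·√(4πDt)) = 0.95/(0.37 × 7.4 × 39.12) = 0.008869 kg/m³.
(x−vt)²/(4Dt) = (3.5)²/(4 × 0.42 × 290) = 0.02514; exp(−0.02514) = 0.9752.
C = 0.008869 × 0.9752 = 0.00865 kg/m³.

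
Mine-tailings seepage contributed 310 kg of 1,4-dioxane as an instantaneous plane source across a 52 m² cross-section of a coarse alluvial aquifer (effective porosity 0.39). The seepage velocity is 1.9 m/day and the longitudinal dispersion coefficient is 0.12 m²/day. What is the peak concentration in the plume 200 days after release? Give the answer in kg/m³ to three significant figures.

The peak of an instantaneous 1D plume sits at x = vt; there the Gaussian factor is 1 and C_max = M/(n_e·A·√(4πDt)), where n_e·A is the pore area the mass is dissolved in.
√(4πDt) = √(4π × 0.12 × 200) = 17.37 m, so C_max = 310/(0.39 × 52 × 17.37) = 0.880 kg/m³.

0.880 kg/m³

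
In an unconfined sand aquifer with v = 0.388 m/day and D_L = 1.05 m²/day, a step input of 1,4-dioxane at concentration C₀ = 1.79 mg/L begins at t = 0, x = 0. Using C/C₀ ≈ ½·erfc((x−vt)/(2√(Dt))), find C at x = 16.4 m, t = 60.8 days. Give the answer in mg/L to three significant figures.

For a continuous step input, C/C₀ ≈ ½·erfc((x−vt)/(2√(Dt))).
vt = 0.388 × 60.8 = 23.5904 m and 2√(Dt) = 2√(1.05 × 60.8) = 15.98 m.
Argument (x−vt)/(2√(Dt)) = (16.4 − 23.5904)/15.98 = -0.4500; ½·erfc(-0.4500) = 0.7377.
C = 1.79 × 0.7377 = 1.32 mg/L.

1.32 mg/L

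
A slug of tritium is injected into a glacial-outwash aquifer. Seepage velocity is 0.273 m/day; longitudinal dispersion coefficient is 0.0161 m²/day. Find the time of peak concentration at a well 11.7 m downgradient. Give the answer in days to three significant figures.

For the 1D instantaneous-source solution, setting ∂C/∂t = 0 at fixed x gives v²t² + 2Dt − x² = 0, so t = (√(D² + v²x²) − D)/v².
√(D² + v²x²) = √(0.0161² + 0.273² × 11.7²) = 3.194; v² = 0.074529.
t = (3.194 − 0.0161)/0.074529 = 42.6 days (vs. the pure-advection estimate x/v = 42.9 d).

42.6 days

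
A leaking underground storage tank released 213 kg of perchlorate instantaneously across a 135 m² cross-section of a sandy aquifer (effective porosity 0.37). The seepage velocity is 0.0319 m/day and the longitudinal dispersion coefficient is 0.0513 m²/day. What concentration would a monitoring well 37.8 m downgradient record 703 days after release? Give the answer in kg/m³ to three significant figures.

For an instantaneous plane source, C(x,t) = M/(n_e·A·√(4πDt)) · exp(−(x−vt)²/(4Dt)), with n_e·A the pore (flow) area.
Plume center vt = 0.0319 × 703 = 22.4257 m, so the well at 37.8 m is 15.3743 m downgradient of the peak.
√(4πDt) = 21.29 m, giving peak height M/(n_e·A·√(4πDt)) = 213/(0.37 × 135 × 21.29) = 0.2003 kg/m³.
(x−vt)²/(4Dt) = (15.3743)²/(4 × 0.0513 × 703) = 1.639; exp(−1.639) = 0.1942.
C = 0.2003 × 0.1942 = 0.0389 kg/m³.

0.0389 kg/m³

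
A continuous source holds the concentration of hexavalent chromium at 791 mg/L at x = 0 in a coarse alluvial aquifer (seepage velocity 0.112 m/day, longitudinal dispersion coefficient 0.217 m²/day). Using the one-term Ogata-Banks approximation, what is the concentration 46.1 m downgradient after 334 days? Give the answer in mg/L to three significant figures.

For a continuous step input, C/C₀ ≈ ½·erfc((x−vt)/(2√(Dt))).
vt = 0.112 × 334 = 37.408 m and 2√(Dt) = 2√(0.217 × 334) = 17.03 m.
Argument (x−vt)/(2√(Dt)) = (46.1 − 37.408)/17.03 = 0.5104; ½·erfc(0.5104) = 0.2352.
C = 791 × 0.2352 = 186 mg/L.

186 mg/L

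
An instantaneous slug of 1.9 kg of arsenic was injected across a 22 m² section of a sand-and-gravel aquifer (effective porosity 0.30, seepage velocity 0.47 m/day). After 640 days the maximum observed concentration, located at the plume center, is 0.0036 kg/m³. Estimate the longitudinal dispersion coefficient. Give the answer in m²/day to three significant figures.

0.795 m²/day

At the plume center C_max = M/(n_e·A·√(4πDt)), so D = M²/(4πt·(n_e·A·C_max)²).
n_e·A·C_max = 0.30 × 22 × 0.0036 = 0.02376 kg/m.
D = 1.9²/(4π × 640 × 0.02376²) = 0.795 m²/day.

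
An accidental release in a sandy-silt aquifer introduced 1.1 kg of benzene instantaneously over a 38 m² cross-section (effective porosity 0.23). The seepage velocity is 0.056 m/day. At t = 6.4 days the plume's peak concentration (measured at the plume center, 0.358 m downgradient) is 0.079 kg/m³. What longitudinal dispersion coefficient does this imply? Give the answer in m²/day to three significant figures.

0.0316 m²/day

At the plume center C_max = M/(n_e·A·√(4πDt)), so D = M²/(4πt·(n_e·A·C_max)²).
n_e·A·C_max = 0.23 × 38 × 0.079 = 0.6905 kg/m.
D = 1.1²/(4π × 6.4 × 0.6905²) = 0.0316 m²/day.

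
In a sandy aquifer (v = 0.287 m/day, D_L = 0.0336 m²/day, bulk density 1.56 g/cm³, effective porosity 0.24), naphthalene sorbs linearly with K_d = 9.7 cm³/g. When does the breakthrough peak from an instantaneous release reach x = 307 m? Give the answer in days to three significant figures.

68500 days

Retardation factor R = 1 + ρ_b·K_d/n = 1 + 1.56 × 9.7/0.24 = 64.05.
Sorption retards both mechanisms: v_R = v/R = 0.004481 m/day, D_R = D/R = 0.0005246 m²/day.
Peak time from v_R²t² + 2D_R t − x² = 0: t = (√(D_R² + v_R²x²) − D_R)/v_R².
√(D_R² + v_R²x²) = √(0.0005246² + 0.004481² × 307²) = 1.376; v_R² = 2.008e-05.
t = (1.376 − 0.0005246)/2.008e-05 = 68500 days.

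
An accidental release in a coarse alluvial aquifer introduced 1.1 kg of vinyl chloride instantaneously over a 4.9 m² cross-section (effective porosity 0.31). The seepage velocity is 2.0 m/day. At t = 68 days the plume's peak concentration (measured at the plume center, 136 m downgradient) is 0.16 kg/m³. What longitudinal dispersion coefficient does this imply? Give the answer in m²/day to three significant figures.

At the plume center C_max = M/(n_e·A·√(4πDt)), so D = M²/(4πt·(n_e·A·C_max)²).
n_e·A·C_max = 0.31 × 4.9 × 0.16 = 0.2430 kg/m.
D = 1.1²/(4π × 68 × 0.2430²) = 0.0240 m²/day.

0.0240 m²/day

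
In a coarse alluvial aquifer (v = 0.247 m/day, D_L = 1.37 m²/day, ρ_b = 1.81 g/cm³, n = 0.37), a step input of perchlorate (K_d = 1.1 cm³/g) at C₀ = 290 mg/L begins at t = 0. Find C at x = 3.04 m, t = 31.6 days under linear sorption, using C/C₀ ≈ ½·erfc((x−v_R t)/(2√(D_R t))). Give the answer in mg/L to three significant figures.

Retardation factor R = 1 + ρ_b·K_d/n = 1 + 1.81 × 1.1/0.37 = 6.381.
Sorption retards both mechanisms: v_R = v/R = 0.03871 m/day, D_R = D/R = 0.2147 m²/day.
v_R·t = 0.03871 × 31.6 = 1.223236 m; 2√(D_R t) = 5.209 m; argument = (3.04 − 1.223236)/5.209 = 0.3488.
C = C₀ × ½·erfc(0.3488) = 290 × 0.3109 = 90.2 mg/L.

90.2 mg/L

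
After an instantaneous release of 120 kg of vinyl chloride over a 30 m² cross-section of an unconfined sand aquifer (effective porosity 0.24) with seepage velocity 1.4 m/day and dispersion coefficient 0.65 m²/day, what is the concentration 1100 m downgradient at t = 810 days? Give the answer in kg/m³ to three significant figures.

For an instantaneous plane source, C(x,t) = M/(n_e·A·√(4πDt)) · exp(−(x−vt)²/(4Dt)), with n_e·A the pore (flow) area.
Plume center vt = 1.4 × 810 = 1134 m, so the well at 1100 m is 34 m upgradient of the peak.
√(4πDt) = 81.34 m, giving peak height M/(n_e·A·√(4πDt)) = 120/(0.24 × 30 × 81.34) = 0.2049 kg/m³.
(x−vt)²/(4Dt) = (-34)²/(4 × 0.65 × 810) = 0.5489; exp(−0.5489) = 0.5776.
C = 0.2049 × 0.5776 = 0.118 kg/m³.

0.118 kg/m³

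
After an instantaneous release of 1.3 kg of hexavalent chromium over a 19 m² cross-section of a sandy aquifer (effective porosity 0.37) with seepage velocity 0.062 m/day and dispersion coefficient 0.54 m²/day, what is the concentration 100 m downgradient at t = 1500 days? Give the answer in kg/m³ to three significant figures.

0.00181 kg/m³

For an instantaneous plane source, C(x,t) = M/(n_e·A·√(4πDt)) · exp(−(x−vt)²/(4Dt)), with n_e·A the pore (flow) area.
Plume center vt = 0.062 × 1500 = 93 m, so the well at 100 m is 7 m downgradient of the peak.
√(4πDt) = 100.9 m, giving peak height M/(n_e·A·√(4πDt)) = 1.3/(0.37 × 19 × 100.9) = 0.001833 kg/m³.
(x−vt)²/(4Dt) = (7)²/(4 × 0.54 × 1500) = 0.01512; exp(−0.01512) = 0.9850.
C = 0.001833 × 0.9850 = 0.00181 kg/m³.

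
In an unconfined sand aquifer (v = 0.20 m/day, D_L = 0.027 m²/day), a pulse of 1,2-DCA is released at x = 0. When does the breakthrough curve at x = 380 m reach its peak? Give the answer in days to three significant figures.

For the 1D instantaneous-source solution, setting ∂C/∂t = 0 at fixed x gives v²t² + 2Dt − x² = 0, so t = (√(D² + v²x²) − D)/v².
√(D² + v²x²) = √(0.027² + 0.20² × 380²) = 76.00; v² = 0.04.
t = (76.00 − 0.027)/0.04 = 1900 days (vs. the pure-advection estimate x/v = 1900 d).

1900 days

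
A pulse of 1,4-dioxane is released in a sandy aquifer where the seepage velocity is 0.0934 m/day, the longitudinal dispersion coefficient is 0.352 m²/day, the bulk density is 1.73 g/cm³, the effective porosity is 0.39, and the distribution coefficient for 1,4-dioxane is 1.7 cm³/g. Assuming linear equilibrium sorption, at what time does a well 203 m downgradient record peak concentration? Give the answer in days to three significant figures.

Retardation factor R = 1 + ρ_b·K_d/n = 1 + 1.73 × 1.7/0.39 = 8.541.
Sorption retards both mechanisms: v_R = v/R = 0.01094 m/day, D_R = D/R = 0.04121 m²/day.
Peak time from v_R²t² + 2D_R t − x² = 0: t = (√(D_R² + v_R²x²) − D_R)/v_R².
√(D_R² + v_R²x²) = √(0.04121² + 0.01094² × 203²) = 2.221; v_R² = 0.0001197.
t = (2.221 − 0.04121)/0.0001197 = 18200 days.

18200 days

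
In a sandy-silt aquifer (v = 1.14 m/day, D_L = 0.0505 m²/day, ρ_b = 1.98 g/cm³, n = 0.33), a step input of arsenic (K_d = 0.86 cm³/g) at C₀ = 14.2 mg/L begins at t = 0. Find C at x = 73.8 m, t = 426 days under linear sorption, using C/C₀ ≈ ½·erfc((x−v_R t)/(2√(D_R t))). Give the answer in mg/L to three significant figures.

Retardation factor R = 1 + ρ_b·K_d/n = 1 + 1.98 × 0.86/0.33 = 6.160.
Sorption retards both mechanisms: v_R = v/R = 0.1851 m/day, D_R = D/R = 0.008198 m²/day.
v_R·t = 0.1851 × 426 = 78.8526 m; 2√(D_R t) = 3.738 m; argument = (73.8 − 78.8526)/3.738 = -1.352.
C = C₀ × ½·erfc(-1.352) = 14.2 × 0.9721 = 13.8 mg/L.

13.8 mg/L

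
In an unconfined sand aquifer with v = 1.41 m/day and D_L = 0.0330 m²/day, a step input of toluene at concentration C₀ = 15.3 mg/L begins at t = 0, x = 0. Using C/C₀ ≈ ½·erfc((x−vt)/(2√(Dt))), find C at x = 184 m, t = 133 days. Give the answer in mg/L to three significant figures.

13.5 mg/L

For a continuous step input, C/C₀ ≈ ½·erfc((x−vt)/(2√(Dt))).
vt = 1.41 × 133 = 187.53 m and 2√(Dt) = 2√(0.0330 × 133) = 4.190 m.
Argument (x−vt)/(2√(Dt)) = (184 − 187.53)/4.190 = -0.8425; ½·erfc(-0.8425) = 0.8833.
C = 15.3 × 0.8833 = 13.5 mg/L.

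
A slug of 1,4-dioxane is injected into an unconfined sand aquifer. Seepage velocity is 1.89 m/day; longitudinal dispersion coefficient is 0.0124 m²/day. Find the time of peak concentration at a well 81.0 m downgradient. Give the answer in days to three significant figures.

42.9 days

For the 1D instantaneous-source solution, setting ∂C/∂t = 0 at fixed x gives v²t² + 2Dt − x² = 0, so t = (√(D² + v²x²) − D)/v².
√(D² + v²x²) = √(0.0124² + 1.89² × 81.0²) = 153.1; v² = 3.5721.
t = (153.1 − 0.0124)/3.5721 = 42.9 days (vs. the pure-advection estimate x/v = 42.9 d).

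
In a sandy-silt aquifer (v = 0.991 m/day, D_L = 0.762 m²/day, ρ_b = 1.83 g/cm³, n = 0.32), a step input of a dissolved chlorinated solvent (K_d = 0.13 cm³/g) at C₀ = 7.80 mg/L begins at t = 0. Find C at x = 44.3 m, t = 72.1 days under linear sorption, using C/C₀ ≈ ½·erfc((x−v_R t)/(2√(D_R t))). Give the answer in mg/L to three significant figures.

2.64 mg/L

Retardation factor R = 1 + ρ_b·K_d/n = 1 + 1.83 × 0.13/0.32 = 1.743.
Sorption retards both mechanisms: v_R = v/R = 0.5686 m/day, D_R = D/R = 0.4372 m²/day.
v_R·t = 0.5686 × 72.1 = 40.99606 m; 2√(D_R t) = 11.23 m; argument = (44.3 − 40.99606)/11.23 = 0.2942.
C = C₀ × ½·erfc(0.2942) = 7.80 × 0.3387 = 2.64 mg/L.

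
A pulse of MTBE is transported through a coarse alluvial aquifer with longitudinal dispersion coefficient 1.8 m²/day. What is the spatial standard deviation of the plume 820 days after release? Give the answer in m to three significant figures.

Dispersive spreading gives a Gaussian with σ² = 2Dt; advection only shifts the center.
σ = √(2 × 1.8 × 820) = 54.3 m.

54.3 m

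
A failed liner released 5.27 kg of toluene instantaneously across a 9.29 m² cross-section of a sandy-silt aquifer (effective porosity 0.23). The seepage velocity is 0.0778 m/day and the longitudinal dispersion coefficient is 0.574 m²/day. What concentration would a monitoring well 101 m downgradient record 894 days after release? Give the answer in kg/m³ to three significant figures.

For an instantaneous plane source, C(x,t) = M/(n_e·A·√(4πDt)) · exp(−(x−vt)²/(4Dt)), with n_e·A the pore (flow) area.
Plume center vt = 0.0778 × 894 = 69.5532 m, so the well at 101 m is 31.4468 m downgradient of the peak.
√(4πDt) = 80.30 m, giving peak height M/(n_e·A·√(4πDt)) = 5.27/(0.23 × 9.29 × 80.30) = 0.03072 kg/m³.
(x−vt)²/(4Dt) = (31.4468)²/(4 × 0.574 × 894) = 0.4818; exp(−0.4818) = 0.6177.
C = 0.03072 × 0.6177 = 0.0190 kg/m³.

0.0190 kg/m³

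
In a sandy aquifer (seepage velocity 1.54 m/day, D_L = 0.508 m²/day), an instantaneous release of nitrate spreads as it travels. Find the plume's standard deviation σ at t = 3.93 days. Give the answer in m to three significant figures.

2.00 m

Dispersive spreading gives a Gaussian with σ² = 2Dt; advection only shifts the center.
σ = √(2 × 0.508 × 3.93) = 2.00 m.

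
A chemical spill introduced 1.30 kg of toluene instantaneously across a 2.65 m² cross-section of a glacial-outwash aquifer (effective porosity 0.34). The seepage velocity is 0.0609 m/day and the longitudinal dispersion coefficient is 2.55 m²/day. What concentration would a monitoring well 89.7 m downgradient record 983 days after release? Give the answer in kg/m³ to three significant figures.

For an instantaneous plane source, C(x,t) = M/(n_e·A·√(4πDt)) · exp(−(x−vt)²/(4Dt)), with n_e·A the pore (flow) area.
Plume center vt = 0.0609 × 983 = 59.8647 m, so the well at 89.7 m is 29.8353 m downgradient of the peak.
√(4πDt) = 177.5 m, giving peak height M/(n_e·A·√(4πDt)) = 1.30/(0.34 × 2.65 × 177.5) = 0.008129 kg/m³.
(x−vt)²/(4Dt) = (29.8353)²/(4 × 2.55 × 983) = 0.08878; exp(−0.08878) = 0.9150.
C = 0.008129 × 0.9150 = 0.00744 kg/m³.

0.00744 kg/m³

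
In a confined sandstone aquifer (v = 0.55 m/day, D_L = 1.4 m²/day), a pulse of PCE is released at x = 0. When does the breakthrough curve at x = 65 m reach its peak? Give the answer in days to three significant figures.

114 days

For the 1D instantaneous-source solution, setting ∂C/∂t = 0 at fixed x gives v²t² + 2Dt − x² = 0, so t = (√(D² + v²x²) − D)/v².
√(D² + v²x²) = √(1.4² + 0.55² × 65²) = 35.78; v² = 0.3025.
t = (35.78 − 1.4)/0.3025 = 114 days (vs. the pure-advection estimate x/v = 118 d).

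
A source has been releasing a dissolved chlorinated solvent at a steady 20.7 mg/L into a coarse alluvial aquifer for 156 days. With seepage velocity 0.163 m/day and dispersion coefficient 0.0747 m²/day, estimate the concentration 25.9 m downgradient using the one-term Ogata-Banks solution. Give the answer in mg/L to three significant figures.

9.54 mg/L

For a continuous step input, C/C₀ ≈ ½·erfc((x−vt)/(2√(Dt))).
vt = 0.163 × 156 = 25.428 m and 2√(Dt) = 2√(0.0747 × 156) = 6.827 m.
Argument (x−vt)/(2√(Dt)) = (25.9 − 25.428)/6.827 = 0.06914; ½·erfc(0.06914) = 0.4611.
C = 20.7 × 0.4611 = 9.54 mg/L.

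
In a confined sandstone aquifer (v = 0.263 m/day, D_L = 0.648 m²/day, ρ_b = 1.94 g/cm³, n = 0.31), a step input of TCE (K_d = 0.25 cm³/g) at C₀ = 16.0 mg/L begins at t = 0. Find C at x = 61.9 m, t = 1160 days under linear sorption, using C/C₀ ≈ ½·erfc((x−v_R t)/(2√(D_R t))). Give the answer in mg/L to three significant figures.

Retardation factor R = 1 + ρ_b·K_d/n = 1 + 1.94 × 0.25/0.31 = 2.565.
Sorption retards both mechanisms: v_R = v/R = 0.1025 m/day, D_R = D/R = 0.2526 m²/day.
v_R·t = 0.1025 × 1160 = 118.9 m; 2√(D_R t) = 34.24 m; argument = (61.9 − 118.9)/34.24 = -1.665.
C = C₀ × ½·erfc(-1.665) = 16.0 × 0.9907 = 15.9 mg/L.

15.9 mg/L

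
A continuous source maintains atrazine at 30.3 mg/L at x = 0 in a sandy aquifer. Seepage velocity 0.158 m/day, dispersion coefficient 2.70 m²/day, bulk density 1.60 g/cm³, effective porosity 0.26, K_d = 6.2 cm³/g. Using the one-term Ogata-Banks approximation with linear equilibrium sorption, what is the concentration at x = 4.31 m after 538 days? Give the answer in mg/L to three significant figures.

12.2 mg/L

Retardation factor R = 1 + ρ_b·K_d/n = 1 + 1.60 × 6.2/0.26 = 39.15.
Sorption retards both mechanisms: v_R = v/R = 0.004036 m/day, D_R = D/R = 0.06897 m²/day.
v_R·t = 0.004036 × 538 = 2.171368 m; 2√(D_R t) = 12.18 m; argument = (4.31 − 2.171368)/12.18 = 0.1756.
C = C₀ × ½·erfc(0.1756) = 30.3 × 0.4019 = 12.2 mg/L.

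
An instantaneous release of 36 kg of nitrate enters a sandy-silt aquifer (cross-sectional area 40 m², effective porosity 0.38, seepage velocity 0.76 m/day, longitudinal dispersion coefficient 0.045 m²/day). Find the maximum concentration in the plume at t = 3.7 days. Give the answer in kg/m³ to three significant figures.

The peak of an instantaneous 1D plume sits at x = vt; there the Gaussian factor is 1 and C_max = M/(n_e·A·√(4πDt)), where n_e·A is the pore area the mass is dissolved in.
√(4πDt) = √(4π × 0.045 × 3.7) = 1.446 m, so C_max = 36/(0.38 × 40 × 1.446) = 1.64 kg/m³.

1.64 kg/m³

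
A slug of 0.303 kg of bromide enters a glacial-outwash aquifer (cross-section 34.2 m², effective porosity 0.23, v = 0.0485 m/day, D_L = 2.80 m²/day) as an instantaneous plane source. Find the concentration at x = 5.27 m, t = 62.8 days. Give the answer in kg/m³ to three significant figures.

0.000814 kg/m³

For an instantaneous plane source, C(x,t) = M/(n_e·A·√(4πDt)) · exp(−(x−vt)²/(4Dt)), with n_e·A the pore (flow) area.
Plume center vt = 0.0485 × 62.8 = 3.0458 m, so the well at 5.27 m is 2.2242 m downgradient of the peak.
√(4πDt) = 47.01 m, giving peak height M/(n_e·A·√(4πDt)) = 0.303/(0.23 × 34.2 × 47.01) = 0.0008194 kg/m³.
(x−vt)²/(4Dt) = (2.2242)²/(4 × 2.80 × 62.8) = 0.007033; exp(−0.007033) = 0.9930.
C = 0.0008194 × 0.9930 = 0.000814 kg/m³.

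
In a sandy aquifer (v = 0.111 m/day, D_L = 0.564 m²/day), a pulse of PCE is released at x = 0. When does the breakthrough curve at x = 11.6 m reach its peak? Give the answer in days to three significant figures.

68.3 days

For the 1D instantaneous-source solution, setting ∂C/∂t = 0 at fixed x gives v²t² + 2Dt − x² = 0, so t = (√(D² + v²x²) − D)/v².
√(D² + v²x²) = √(0.564² + 0.111² × 11.6²) = 1.406; v² = 0.012321.
t = (1.406 − 0.564)/0.012321 = 68.3 days (vs. the pure-advection estimate x/v = 105 d).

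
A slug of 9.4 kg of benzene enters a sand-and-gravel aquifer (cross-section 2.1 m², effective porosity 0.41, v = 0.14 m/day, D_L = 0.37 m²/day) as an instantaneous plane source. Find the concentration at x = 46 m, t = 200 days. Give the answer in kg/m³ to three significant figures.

0.120 kg/m³

For an instantaneous plane source, C(x,t) = M/(n_e·A·√(4πDt)) · exp(−(x−vt)²/(4Dt)), with n_e·A the pore (flow) area.
Plume center vt = 0.14 × 200 = 28 m, so the well at 46 m is 18 m downgradient of the peak.
√(4πDt) = 30.49 m, giving peak height M/(n_e·A·√(4πDt)) = 9.4/(0.41 × 2.1 × 30.49) = 0.3581 kg/m³.
(x−vt)²/(4Dt) = (18)²/(4 × 0.37 × 200) = 1.095; exp(−1.095) = 0.3345.
C = 0.3581 × 0.3345 = 0.120 kg/m³.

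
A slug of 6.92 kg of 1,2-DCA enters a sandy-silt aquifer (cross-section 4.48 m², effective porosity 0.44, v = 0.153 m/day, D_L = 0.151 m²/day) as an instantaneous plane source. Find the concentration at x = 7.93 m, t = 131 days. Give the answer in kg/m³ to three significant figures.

For an instantaneous plane source, C(x,t) = M/(n_e·A·√(4πDt)) · exp(−(x−vt)²/(4Dt)), with n_e·A the pore (flow) area.
Plume center vt = 0.153 × 131 = 20.043 m, so the well at 7.93 m is 12.113 m upgradient of the peak.
√(4πDt) = 15.77 m, giving peak height M/(n_e·A·√(4πDt)) = 6.92/(0.44 × 4.48 × 15.77) = 0.2226 kg/m³.
(x−vt)²/(4Dt) = (-12.113)²/(4 × 0.151 × 131) = 1.854; exp(−1.854) = 0.1566.
C = 0.2226 × 0.1566 = 0.0349 kg/m³.

0.0349 kg/m³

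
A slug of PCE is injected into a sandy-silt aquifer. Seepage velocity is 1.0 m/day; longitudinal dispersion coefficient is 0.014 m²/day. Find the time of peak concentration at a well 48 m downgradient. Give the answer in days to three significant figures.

48.0 days

For the 1D instantaneous-source solution, setting ∂C/∂t = 0 at fixed x gives v²t² + 2Dt − x² = 0, so t = (√(D² + v²x²) − D)/v².
√(D² + v²x²) = √(0.014² + 1.0² × 48²) = 48.00; v² = 1.
t = (48.00 − 0.014)/1 = 48.0 days (vs. the pure-advection estimate x/v = 48.0 d).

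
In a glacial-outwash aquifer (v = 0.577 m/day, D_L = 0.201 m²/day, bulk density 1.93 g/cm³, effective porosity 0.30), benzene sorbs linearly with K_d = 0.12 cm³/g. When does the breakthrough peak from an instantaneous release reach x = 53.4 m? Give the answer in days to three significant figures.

Retardation factor R = 1 + ρ_b·K_d/n = 1 + 1.93 × 0.12/0.30 = 1.772.
Sorption retards both mechanisms: v_R = v/R = 0.3256 m/day, D_R = D/R = 0.1134 m²/day.
Peak time from v_R²t² + 2D_R t − x² = 0: t = (√(D_R² + v_R²x²) − D_R)/v_R².
√(D_R² + v_R²x²) = √(0.1134² + 0.3256² × 53.4²) = 17.39; v_R² = 0.1060.
t = (17.39 − 0.1134)/0.1060 = 163 days.

163 days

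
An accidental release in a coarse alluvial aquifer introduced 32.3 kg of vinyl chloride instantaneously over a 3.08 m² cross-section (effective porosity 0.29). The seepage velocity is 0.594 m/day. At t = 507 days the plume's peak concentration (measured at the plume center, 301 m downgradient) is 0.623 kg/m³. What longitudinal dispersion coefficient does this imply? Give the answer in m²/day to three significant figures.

0.529 m²/day

At the plume center C_max = M/(n_e·A·√(4πDt)), so D = M²/(4πt·(n_e·A·C_max)²).
n_e·A·C_max = 0.29 × 3.08 × 0.623 = 0.5565 kg/m.
D = 32.3²/(4π × 507 × 0.5565²) = 0.529 m²/day.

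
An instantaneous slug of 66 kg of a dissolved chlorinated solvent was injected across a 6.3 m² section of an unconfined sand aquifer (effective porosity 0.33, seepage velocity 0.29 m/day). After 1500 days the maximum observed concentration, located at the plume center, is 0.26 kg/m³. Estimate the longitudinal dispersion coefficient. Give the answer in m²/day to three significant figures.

At the plume center C_max = M/(n_e·A·√(4πDt)), so D = M²/(4πt·(n_e·A·C_max)²).
n_e·A·C_max = 0.33 × 6.3 × 0.26 = 0.5405 kg/m.
D = 66²/(4π × 1500 × 0.5405²) = 0.791 m²/day.

0.791 m²/day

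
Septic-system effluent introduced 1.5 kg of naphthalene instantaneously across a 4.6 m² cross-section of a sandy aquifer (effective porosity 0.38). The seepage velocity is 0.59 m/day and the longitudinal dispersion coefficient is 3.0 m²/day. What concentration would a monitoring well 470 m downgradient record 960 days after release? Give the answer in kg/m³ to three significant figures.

0.00201 kg/m³

For an instantaneous plane source, C(x,t) = M/(n_e·A·√(4πDt)) · exp(−(x−vt)²/(4Dt)), with n_e·A the pore (flow) area.
Plume center vt = 0.59 × 960 = 566.4 m, so the well at 470 m is 96.4 m upgradient of the peak.
√(4πDt) = 190.2 m, giving peak height M/(n_e·A·√(4πDt)) = 1.5/(0.38 × 4.6 × 190.2) = 0.004512 kg/m³.
(x−vt)²/(4Dt) = (-96.4)²/(4 × 3.0 × 960) = 0.8067; exp(−0.8067) = 0.4463.
C = 0.004512 × 0.4463 = 0.00201 kg/m³.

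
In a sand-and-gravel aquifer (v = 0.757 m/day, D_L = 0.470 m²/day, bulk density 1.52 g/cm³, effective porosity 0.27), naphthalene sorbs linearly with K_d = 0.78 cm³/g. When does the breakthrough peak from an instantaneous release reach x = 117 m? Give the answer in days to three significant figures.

Retardation factor R = 1 + ρ_b·K_d/n = 1 + 1.52 × 0.78/0.27 = 5.391.
Sorption retards both mechanisms: v_R = v/R = 0.1404 m/day, D_R = D/R = 0.08718 m²/day.
Peak time from v_R²t² + 2D_R t − x² = 0: t = (√(D_R² + v_R²x²) − D_R)/v_R².
√(D_R² + v_R²x²) = √(0.08718² + 0.1404² × 117²) = 16.43; v_R² = 0.01971.
t = (16.43 − 0.08718)/0.01971 = 829 days.

829 days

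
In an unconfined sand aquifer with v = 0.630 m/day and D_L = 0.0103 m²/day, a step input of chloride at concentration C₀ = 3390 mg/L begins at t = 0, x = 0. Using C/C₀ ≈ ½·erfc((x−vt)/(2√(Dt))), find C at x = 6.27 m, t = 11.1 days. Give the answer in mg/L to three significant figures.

For a continuous step input, C/C₀ ≈ ½·erfc((x−vt)/(2√(Dt))).
vt = 0.630 × 11.1 = 6.993 m and 2√(Dt) = 2√(0.0103 × 11.1) = 0.6763 m.
Argument (x−vt)/(2√(Dt)) = (6.27 − 6.993)/0.6763 = -1.069; ½·erfc(-1.069) = 0.9347.
C = 3390 × 0.9347 = 3170 mg/L.

3170 mg/L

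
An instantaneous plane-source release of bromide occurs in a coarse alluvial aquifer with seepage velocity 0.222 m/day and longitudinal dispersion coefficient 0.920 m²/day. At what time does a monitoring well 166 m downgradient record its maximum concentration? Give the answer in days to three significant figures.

729 days

For the 1D instantaneous-source solution, setting ∂C/∂t = 0 at fixed x gives v²t² + 2Dt − x² = 0, so t = (√(D² + v²x²) − D)/v².
√(D² + v²x²) = √(0.920² + 0.222² × 166²) = 36.86; v² = 0.049284.
t = (36.86 − 0.920)/0.049284 = 729 days (vs. the pure-advection estimate x/v = 748 d).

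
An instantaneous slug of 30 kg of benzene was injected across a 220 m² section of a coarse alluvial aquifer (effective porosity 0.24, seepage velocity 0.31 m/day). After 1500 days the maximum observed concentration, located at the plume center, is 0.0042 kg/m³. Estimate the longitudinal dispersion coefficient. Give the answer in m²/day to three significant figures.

0.971 m²/day

At the plume center C_max = M/(n_e·A·√(4πDt)), so D = M²/(4πt·(n_e·A·C_max)²).
n_e·A·C_max = 0.24 × 220 × 0.0042 = 0.2218 kg/m.
D = 30²/(4π × 1500 × 0.2218²) = 0.971 m²/day.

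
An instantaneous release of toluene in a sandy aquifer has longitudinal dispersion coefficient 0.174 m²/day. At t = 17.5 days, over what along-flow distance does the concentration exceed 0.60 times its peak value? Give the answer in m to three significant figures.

4.99 m

The plume is Gaussian with σ = √(2Dt) = √(2 × 0.174 × 17.5) = 2.468 m.
C/C_peak = exp(−Δx²/(2σ²)) = 0.60 ⇒ Δx = σ·√(−2 ln 0.60) = 2.468 × 1.011 = 2.495 m.
Width = 2Δx = 4.99 m.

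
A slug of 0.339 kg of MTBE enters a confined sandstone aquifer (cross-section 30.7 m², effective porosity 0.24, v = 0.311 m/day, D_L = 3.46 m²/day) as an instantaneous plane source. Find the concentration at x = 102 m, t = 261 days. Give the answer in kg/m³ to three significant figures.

0.000383 kg/m³

For an instantaneous plane source, C(x,t) = M/(n_e·A·√(4πDt)) · exp(−(x−vt)²/(4Dt)), with n_e·A the pore (flow) area.
Plume center vt = 0.311 × 261 = 81.171 m, so the well at 102 m is 20.829 m downgradient of the peak.
√(4πDt) = 106.5 m, giving peak height M/(n_e·A·√(4πDt)) = 0.339/(0.24 × 30.7 × 106.5) = 0.0004320 kg/m³.
(x−vt)²/(4Dt) = (20.829)²/(4 × 3.46 × 261) = 0.1201; exp(−0.1201) = 0.8868.
C = 0.0004320 × 0.8868 = 0.000383 kg/m³.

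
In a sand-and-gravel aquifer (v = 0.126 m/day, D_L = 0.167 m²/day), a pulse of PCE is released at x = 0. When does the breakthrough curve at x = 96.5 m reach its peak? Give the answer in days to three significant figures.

755 days

For the 1D instantaneous-source solution, setting ∂C/∂t = 0 at fixed x gives v²t² + 2Dt − x² = 0, so t = (√(D² + v²x²) − D)/v².
√(D² + v²x²) = √(0.167² + 0.126² × 96.5²) = 12.16; v² = 0.015876.
t = (12.16 − 0.167)/0.015876 = 755 days (vs. the pure-advection estimate x/v = 766 d).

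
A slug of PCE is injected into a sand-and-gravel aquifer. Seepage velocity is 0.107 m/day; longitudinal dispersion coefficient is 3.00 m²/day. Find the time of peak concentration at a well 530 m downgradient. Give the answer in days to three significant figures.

For the 1D instantaneous-source solution, setting ∂C/∂t = 0 at fixed x gives v²t² + 2Dt − x² = 0, so t = (√(D² + v²x²) − D)/v².
√(D² + v²x²) = √(3.00² + 0.107² × 530²) = 56.79; v² = 0.011449.
t = (56.79 − 3.00)/0.011449 = 4700 days (vs. the pure-advection estimate x/v = 4950 d).

4700 days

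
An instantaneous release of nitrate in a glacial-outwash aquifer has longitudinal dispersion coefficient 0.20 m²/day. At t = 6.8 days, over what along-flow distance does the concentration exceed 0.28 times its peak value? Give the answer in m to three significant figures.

5.26 m

The plume is Gaussian with σ = √(2Dt) = √(2 × 0.20 × 6.8) = 1.649 m.
C/C_peak = exp(−Δx²/(2σ²)) = 0.28 ⇒ Δx = σ·√(−2 ln 0.28) = 1.649 × 1.596 = 2.632 m.
Width = 2Δx = 5.26 m.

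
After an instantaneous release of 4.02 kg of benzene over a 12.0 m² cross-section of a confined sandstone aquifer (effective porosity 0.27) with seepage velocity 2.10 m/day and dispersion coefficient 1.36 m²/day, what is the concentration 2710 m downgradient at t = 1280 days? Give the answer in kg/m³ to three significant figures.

0.00783 kg/m³

For an instantaneous plane source, C(x,t) = M/(n_e·A·√(4πDt)) · exp(−(x−vt)²/(4Dt)), with n_e·A the pore (flow) area.
Plume center vt = 2.10 × 1280 = 2688 m, so the well at 2710 m is 22 m downgradient of the peak.
√(4πDt) = 147.9 m, giving peak height M/(n_e·A·√(4πDt)) = 4.02/(0.27 × 12.0 × 147.9) = 0.008389 kg/m³.
(x−vt)²/(4Dt) = (22)²/(4 × 1.36 × 1280) = 0.06951; exp(−0.06951) = 0.9329.
C = 0.008389 × 0.9329 = 0.00783 kg/m³.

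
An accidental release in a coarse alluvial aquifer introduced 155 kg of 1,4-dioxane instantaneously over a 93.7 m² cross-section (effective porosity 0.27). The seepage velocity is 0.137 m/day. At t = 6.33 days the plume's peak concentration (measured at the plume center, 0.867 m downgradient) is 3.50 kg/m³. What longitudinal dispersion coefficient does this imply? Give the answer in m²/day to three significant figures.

0.0385 m²/day

At the plume center C_max = M/(n_e·A·√(4πDt)), so D = M²/(4πt·(n_e·A·C_max)²).
n_e·A·C_max = 0.27 × 93.7 × 3.50 = 88.55 kg/m.
D = 155²/(4π × 6.33 × 88.55²) = 0.0385 m²/day.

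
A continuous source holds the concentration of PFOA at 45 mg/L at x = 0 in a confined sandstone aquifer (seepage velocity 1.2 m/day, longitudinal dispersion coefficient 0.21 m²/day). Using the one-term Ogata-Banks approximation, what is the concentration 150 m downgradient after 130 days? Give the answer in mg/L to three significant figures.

35.6 mg/L

For a continuous step input, C/C₀ ≈ ½·erfc((x−vt)/(2√(Dt))).
vt = 1.2 × 130 = 156 m and 2√(Dt) = 2√(0.21 × 130) = 10.45 m.
Argument (x−vt)/(2√(Dt)) = (150 − 156)/10.45 = -0.5742; ½·erfc(-0.5742) = 0.7916.
C = 45 × 0.7916 = 35.6 mg/L.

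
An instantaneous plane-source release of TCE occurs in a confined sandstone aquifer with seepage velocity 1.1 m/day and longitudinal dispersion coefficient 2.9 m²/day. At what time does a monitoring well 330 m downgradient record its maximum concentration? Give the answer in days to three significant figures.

For the 1D instantaneous-source solution, setting ∂C/∂t = 0 at fixed x gives v²t² + 2Dt − x² = 0, so t = (√(D² + v²x²) − D)/v².
√(D² + v²x²) = √(2.9² + 1.1² × 330²) = 363.0; v² = 1.21.
t = (363.0 − 2.9)/1.21 = 298 days (vs. the pure-advection estimate x/v = 300 d).

298 days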